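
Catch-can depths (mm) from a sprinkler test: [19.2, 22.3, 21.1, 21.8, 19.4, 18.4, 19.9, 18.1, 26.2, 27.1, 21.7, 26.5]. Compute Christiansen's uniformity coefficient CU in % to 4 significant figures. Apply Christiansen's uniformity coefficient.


Approach: apply Christiansen's uniformity coefficient, CU = (1 - mean_abs_deviation/mean)*100.
mean = 21.8083 mm
mean |d_i - mean| = 2.47778 mm
CU = (1 - 2.47778/21.8083)*100 = 88.64 %
Therefore Christiansen's uniformity coefficient CU = 88.64 %.


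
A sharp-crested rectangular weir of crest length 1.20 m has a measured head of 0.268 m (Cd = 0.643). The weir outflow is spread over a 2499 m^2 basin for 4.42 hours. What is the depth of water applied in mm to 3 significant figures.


Approach: apply the rectangular weir equation with a volume-to-depth conversion, Q = (2/3)*Cd*L*sqrt(2g)*H^1.5; d = Q*t/A * 1000.
Step 1 — weir discharge:
  Q = (2/3)*0.643*1.20*sqrt(2*9.81)*0.268^1.5 = 0.31612 m^3/s
Step 2 — volume: V = 0.31612 * 4.42*3600 = 5030.1 m^3
Step 3 — depth: d = V/A * 1000 = 5030.1/2499 * 1000 = 2010 mm
Therefore the depth of water applied = 2010 mm.


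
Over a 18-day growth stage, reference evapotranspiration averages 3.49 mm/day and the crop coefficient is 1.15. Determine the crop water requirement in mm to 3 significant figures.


Approach: apply the crop water requirement relation, CWR = ET0 * Kc * days.
CWR = 3.49 * 1.15 * 18 = 72.2 mm
Therefore the crop water requirement = 72.2 mm.


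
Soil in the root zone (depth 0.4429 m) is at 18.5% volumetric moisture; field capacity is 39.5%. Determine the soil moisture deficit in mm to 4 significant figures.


Approach: apply the soil moisture deficit relation, SMD = (FC - theta)/100 * depth * 1000.
SMD = (39.5 - 18.5)/100 * 0.4429 * 1000 = 93.01 mm
Therefore the soil moisture deficit = 93.01 mm.


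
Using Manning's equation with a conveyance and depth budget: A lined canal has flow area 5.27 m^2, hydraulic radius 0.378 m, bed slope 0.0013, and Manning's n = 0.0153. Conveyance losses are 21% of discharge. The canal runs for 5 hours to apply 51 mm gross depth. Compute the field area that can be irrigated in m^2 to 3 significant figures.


Approach: apply Manning's equation with a conveyance and depth budget, Q = (1/n)*A*R^(2/3)*S^(1/2); Q_field = Q*(1-loss); Area = Q_field*t/(d/1000).
Step 1 — canal discharge (Manning's equation):
  Q = (1/0.0153) * 5.27 * 0.378^(2/3) * 0.0013^(1/2) = 6.4926 m^3/s
Step 2 — delivered flow: Q_field = 6.4926*(1 - 21/100) = 5.1292 m^3/s
Step 3 — volume delivered: V = 5.1292 * 5*3600 = 92325 m^3
Step 4 — area served: A = V / (depth/1000) = 92325 / 0.051 = 1810000 m^2
Therefore the field area that can be irrigated = 1810000 m^2.


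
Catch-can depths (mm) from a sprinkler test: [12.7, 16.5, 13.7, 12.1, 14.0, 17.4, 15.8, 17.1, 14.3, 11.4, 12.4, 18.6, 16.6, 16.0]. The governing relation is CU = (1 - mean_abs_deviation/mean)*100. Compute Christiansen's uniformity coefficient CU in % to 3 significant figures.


mean = 14.900 mm
mean |d_i - mean| = 1.9571 mm
CU = (1 - 1.9571/14.900)*100 = 86.9 %
Therefore Christiansen's uniformity coefficient CU = 86.9 %.


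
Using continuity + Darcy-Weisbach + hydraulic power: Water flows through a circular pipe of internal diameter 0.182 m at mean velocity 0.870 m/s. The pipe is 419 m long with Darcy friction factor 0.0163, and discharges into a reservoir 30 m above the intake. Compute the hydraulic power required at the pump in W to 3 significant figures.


Approach: apply continuity + Darcy-Weisbach + hydraulic power, Q = A*v; hf = f*(L/D)*(v^2/(2g)); H = static + hf; P = rho*g*Q*H.
Step 1 — flow rate (continuity, Q = A*v):
  A = pi*(0.182/2)^2 = 0.026016 m^2
  Q = 0.026016 * 0.870 = 0.022634 m^3/s
Step 2 — friction head loss (Darcy-Weisbach):
  hf = 0.0163 * (419/0.182) * (0.870^2 / (2*9.81))
  hf = 1.4477 m
Step 3 — total head: H = 30 + 1.4477 = 31.448 m
Step 4 — hydraulic power (P = rho*g*Q*H):
  P = 1000 * 9.81 * 0.022634 * 31.448 = 6980 W
Therefore the hydraulic power required at the pump = 6980 W.


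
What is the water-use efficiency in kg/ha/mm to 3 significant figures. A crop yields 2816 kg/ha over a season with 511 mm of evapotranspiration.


Approach: apply the water-use efficiency ratio, WUE = yield/ET.
WUE = 2816 / 511 = 5.51 kg/ha/mm
Therefore the water-use efficiency = 5.51 kg/ha/mm.


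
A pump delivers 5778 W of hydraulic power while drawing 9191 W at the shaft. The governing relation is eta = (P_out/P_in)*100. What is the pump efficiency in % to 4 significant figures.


eta = (5778 / 9191) * 100 = 62.87 %
Therefore the pump efficiency = 62.87 %.


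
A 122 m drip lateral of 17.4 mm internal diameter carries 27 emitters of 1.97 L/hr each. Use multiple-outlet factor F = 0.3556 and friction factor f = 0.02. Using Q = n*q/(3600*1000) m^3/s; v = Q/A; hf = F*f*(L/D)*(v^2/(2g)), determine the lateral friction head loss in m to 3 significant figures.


Q = 27*1.97/(3600*1000) = 1.4775e-05 m^3/s
A = pi*(17.4e-3/2)^2 = 2.3779e-04 m^2, so v = Q/A = 0.062135 m/s
hf = 0.3556*0.02*(122/0.0174)*(0.062135^2/(2*9.81)) = 0.00981 m
Therefore the lateral friction head loss = 0.00981 m.


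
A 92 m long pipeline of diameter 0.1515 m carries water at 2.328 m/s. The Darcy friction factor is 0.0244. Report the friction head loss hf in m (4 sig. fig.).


Approach: apply the Darcy-Weisbach equation, hf = f*(L/D)*(v^2/(2g)).
hf = 0.0244 * (92/0.1515) * (2.328^2 / (2*9.81))
hf = 4.093 m
Therefore the friction head loss hf = 4.093 m.


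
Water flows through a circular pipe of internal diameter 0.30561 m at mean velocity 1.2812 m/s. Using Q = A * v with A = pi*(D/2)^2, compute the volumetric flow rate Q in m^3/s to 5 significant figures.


A = pi*(0.30561/2)^2 = 0.07335420 m^2
Q = 0.07335420 * 1.2812 = 0.093981 m^3/s
Therefore the volumetric flow rate Q = 0.093981 m^3/s.


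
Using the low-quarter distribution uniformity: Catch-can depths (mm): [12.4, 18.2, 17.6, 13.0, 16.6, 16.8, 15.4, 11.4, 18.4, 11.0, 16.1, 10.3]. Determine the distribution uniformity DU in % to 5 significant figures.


Approach: apply the low-quarter distribution uniformity, DU = (mean of lowest quarter of readings / overall mean)*100.
sorted lowest 3 of 12: [10.3, 11.0, 11.4] -> mean = 10.90000 mm
overall mean = 14.76667 mm
DU = (10.90000/14.76667)*100 = 73.815 %
Therefore the distribution uniformity DU = 73.815 %.


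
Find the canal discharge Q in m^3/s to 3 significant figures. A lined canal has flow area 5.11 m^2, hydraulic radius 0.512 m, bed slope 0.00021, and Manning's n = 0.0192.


Approach: apply Manning's equation, Q = (1/n)*A*R^(2/3)*S^(1/2).
Q = (1/0.0192) * 5.11 * 0.512^(2/3) * 0.00021^(1/2) = 2.47 m^3/s
Therefore the canal discharge Q = 2.47 m^3/s.


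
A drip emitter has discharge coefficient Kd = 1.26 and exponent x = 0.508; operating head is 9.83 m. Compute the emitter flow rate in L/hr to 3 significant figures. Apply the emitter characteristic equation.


Approach: apply the emitter characteristic equation, q = Kd * h^x.
q = 1.26 * 9.83^0.508 = 4.02 L/hr
Therefore the emitter flow rate = 4.02 L/hr.


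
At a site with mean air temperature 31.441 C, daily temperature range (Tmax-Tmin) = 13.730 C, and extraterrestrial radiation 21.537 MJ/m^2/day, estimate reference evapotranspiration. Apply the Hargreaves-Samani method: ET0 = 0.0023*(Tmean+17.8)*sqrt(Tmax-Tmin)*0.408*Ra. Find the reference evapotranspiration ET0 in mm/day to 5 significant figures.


ET0 = 0.0023*(31.441+17.8)*sqrt(13.730)*0.408*21.537 = 3.6875 mm/day
Therefore the reference evapotranspiration ET0 = 3.6875 mm/day.


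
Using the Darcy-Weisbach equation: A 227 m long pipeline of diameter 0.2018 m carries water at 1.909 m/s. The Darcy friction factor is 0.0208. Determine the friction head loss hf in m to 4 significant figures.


Approach: apply the Darcy-Weisbach equation, hf = f*(L/D)*(v^2/(2g)).
hf = 0.0208 * (227/0.2018) * (1.909^2 / (2*9.81))
hf = 4.346 m
Therefore the friction head loss hf = 4.346 m.


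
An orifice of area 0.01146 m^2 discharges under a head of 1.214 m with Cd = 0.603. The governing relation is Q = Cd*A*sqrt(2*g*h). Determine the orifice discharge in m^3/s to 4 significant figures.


Q = 0.603 * 0.01146 * sqrt(2*9.81*1.214) = 0.03373 m^3/s
Therefore the orifice discharge = 0.03373 m^3/s.


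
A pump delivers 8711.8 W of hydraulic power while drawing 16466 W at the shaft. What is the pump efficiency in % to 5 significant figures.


Approach: apply the efficiency ratio, eta = (P_out/P_in)*100.
eta = (8711.8 / 16466) * 100 = 52.908 %
Therefore the pump efficiency = 52.908 %.


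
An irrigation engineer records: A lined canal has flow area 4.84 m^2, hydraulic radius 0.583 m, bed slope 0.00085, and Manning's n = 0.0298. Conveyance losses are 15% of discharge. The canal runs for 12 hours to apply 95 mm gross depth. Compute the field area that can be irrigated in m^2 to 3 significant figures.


Approach: apply Manning's equation with a conveyance and depth budget, Q = (1/n)*A*R^(2/3)*S^(1/2); Q_field = Q*(1-loss); Area = Q_field*t/(d/1000).
Step 1 — canal discharge (Manning's equation):
  Q = (1/0.0298) * 4.84 * 0.583^(2/3) * 0.00085^(1/2) = 3.3046 m^3/s
Step 2 — delivered flow: Q_field = 3.3046*(1 - 15/100) = 2.8089 m^3/s
Step 3 — volume delivered: V = 2.8089 * 12*3600 = 121340 m^3
Step 4 — area served: A = V / (depth/1000) = 121340 / 0.095 = 1280000 m^2
Therefore the field area that can be irrigated = 1280000 m^2.


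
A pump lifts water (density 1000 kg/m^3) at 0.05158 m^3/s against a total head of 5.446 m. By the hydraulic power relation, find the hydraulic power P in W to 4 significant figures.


Approach: apply the hydraulic power relation, P = rho*g*Q*H.
P = 1000 * 9.81 * 0.05158 * 5.446 = 2756 W
Therefore the hydraulic power P = 2756 W.


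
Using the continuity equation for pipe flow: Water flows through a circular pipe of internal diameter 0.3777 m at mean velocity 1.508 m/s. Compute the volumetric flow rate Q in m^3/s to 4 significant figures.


Approach: apply the continuity equation for pipe flow, Q = A * v with A = pi*(D/2)^2.
A = pi*(0.3777/2)^2 = 0.112043 m^2
Q = 0.112043 * 1.508 = 0.1690 m^3/s
Therefore the volumetric flow rate Q = 0.1690 m^3/s.


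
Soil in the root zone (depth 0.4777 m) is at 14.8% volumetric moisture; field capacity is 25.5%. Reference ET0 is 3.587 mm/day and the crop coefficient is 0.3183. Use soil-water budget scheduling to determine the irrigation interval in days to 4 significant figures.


Approach: apply soil-water budget scheduling, SMD = (FC-theta)/100*depth*1000; ETc = ET0*Kc; interval = SMD/ETc.
Step 1 — soil moisture deficit:
  SMD = (25.5 - 14.8)/100 * 0.4777 * 1000 = 51.1139 mm
Step 2 — daily crop ET (ETc = ET0*Kc):
  ETc = 3.587 * 0.3183 = 1.14174 mm/day
Step 3 — irrigation interval (SMD/ETc):
  interval = 51.1139 / 1.14174 = 44.77 days
Therefore the irrigation interval = 44.77 days.


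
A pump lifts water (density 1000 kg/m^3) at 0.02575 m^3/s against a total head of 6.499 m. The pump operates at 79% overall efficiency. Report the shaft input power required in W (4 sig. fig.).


Approach: apply hydraulic power then efficiency conversion, P = rho*g*Q*H; P_in = P/eta.
Step 1 — hydraulic power (P = rho*g*Q*H):
  P = 1000 * 9.81 * 0.02575 * 6.499 = 1641.70 W
Step 2 — input power: P_in = P/eta = 1641.70 / 0.79 = 2078 W
Therefore the shaft input power required = 2078 W.


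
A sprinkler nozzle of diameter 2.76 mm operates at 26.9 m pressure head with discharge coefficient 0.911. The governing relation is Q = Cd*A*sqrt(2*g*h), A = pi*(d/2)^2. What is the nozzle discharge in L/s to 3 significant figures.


A = pi*(2.76e-3/2)^2 = 5.9828e-06 m^2
Q = 0.911 * 5.9828e-06 * sqrt(2*9.81*26.9) * 1000 = 0.125 L/s
Therefore the nozzle discharge = 0.125 L/s.


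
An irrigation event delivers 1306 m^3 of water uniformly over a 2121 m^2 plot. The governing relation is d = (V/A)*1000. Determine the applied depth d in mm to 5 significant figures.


d = (1306 / 2121) * 1000 = 615.75 mm
Therefore the applied depth d = 615.75 mm.


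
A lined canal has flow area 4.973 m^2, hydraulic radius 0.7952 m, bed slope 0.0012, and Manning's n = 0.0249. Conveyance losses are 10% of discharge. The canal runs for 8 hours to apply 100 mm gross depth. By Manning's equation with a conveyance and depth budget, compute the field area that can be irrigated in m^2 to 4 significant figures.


Approach: apply Manning's equation with a conveyance and depth budget, Q = (1/n)*A*R^(2/3)*S^(1/2); Q_field = Q*(1-loss); Area = Q_field*t/(d/1000).
Step 1 — canal discharge (Manning's equation):
  Q = (1/0.0249) * 4.973 * 0.7952^(2/3) * 0.0012^(1/2) = 5.93828 m^3/s
Step 2 — delivered flow: Q_field = 5.93828*(1 - 10/100) = 5.34445 m^3/s
Step 3 — volume delivered: V = 5.34445 * 8*3600 = 153920 m^3
Step 4 — area served: A = V / (depth/1000) = 153920 / 0.1 = 1539000 m^2
Therefore the field area that can be irrigated = 1539000 m^2.


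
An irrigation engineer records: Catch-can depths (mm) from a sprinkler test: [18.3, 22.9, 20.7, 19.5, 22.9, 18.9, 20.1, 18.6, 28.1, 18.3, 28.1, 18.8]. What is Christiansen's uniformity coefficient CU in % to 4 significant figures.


Approach: apply Christiansen's uniformity coefficient, CU = (1 - mean_abs_deviation/mean)*100.
mean = 21.2667 mm
mean |d_i - mean| = 2.82222 mm
CU = (1 - 2.82222/21.2667)*100 = 86.73 %
Therefore Christiansen's uniformity coefficient CU = 86.73 %.


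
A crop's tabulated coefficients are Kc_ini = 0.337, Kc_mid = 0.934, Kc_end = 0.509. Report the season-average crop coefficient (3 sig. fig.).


Approach: apply a simple seasonal average, Kc_avg = (Kc_ini + Kc_mid + Kc_end)/3.
Kc_avg = (0.337 + 0.934 + 0.509)/3 = 0.593
Therefore the season-average crop coefficient = 0.593.


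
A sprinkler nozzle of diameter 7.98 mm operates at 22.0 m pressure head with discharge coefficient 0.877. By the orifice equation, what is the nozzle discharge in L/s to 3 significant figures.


Approach: apply the orifice equation, Q = Cd*A*sqrt(2*g*h), A = pi*(d/2)^2.
A = pi*(7.98e-3/2)^2 = 5.0014e-05 m^2
Q = 0.877 * 5.0014e-05 * sqrt(2*9.81*22.0) * 1000 = 0.911 L/s
Therefore the nozzle discharge = 0.911 L/s.


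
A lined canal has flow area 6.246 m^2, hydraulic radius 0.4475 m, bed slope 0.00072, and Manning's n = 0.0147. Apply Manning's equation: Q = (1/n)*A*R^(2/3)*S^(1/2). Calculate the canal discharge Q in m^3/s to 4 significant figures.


Q = (1/0.0147) * 6.246 * 0.4475^(2/3) * 0.00072^(1/2) = 6.670 m^3/s
Therefore the canal discharge Q = 6.670 m^3/s.


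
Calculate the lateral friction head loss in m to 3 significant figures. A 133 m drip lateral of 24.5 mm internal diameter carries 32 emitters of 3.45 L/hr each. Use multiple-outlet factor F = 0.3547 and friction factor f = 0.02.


Approach: apply Darcy-Weisbach with the multiple-outlet F-factor, Q = n*q/(3600*1000) m^3/s; v = Q/A; hf = F*f*(L/D)*(v^2/(2g)).
Q = 32*3.45/(3600*1000) = 3.0667e-05 m^3/s
A = pi*(24.5e-3/2)^2 = 4.7144e-04 m^2, so v = Q/A = 0.065050 m/s
hf = 0.3547*0.02*(133/0.0245)*(0.065050^2/(2*9.81)) = 0.00831 m
Therefore the lateral friction head loss = 0.00831 m.


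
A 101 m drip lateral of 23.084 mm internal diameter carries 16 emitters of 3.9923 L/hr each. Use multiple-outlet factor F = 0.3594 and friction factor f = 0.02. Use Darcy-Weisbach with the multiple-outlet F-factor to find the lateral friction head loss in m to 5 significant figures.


Approach: apply Darcy-Weisbach with the multiple-outlet F-factor, Q = n*q/(3600*1000) m^3/s; v = Q/A; hf = F*f*(L/D)*(v^2/(2g)).
Q = 16*3.9923/(3600*1000) = 1.774356e-05 m^3/s
A = pi*(23.084e-3/2)^2 = 4.185159e-04 m^2, so v = Q/A = 0.04239637 m/s
hf = 0.3594*0.02*(101/0.023084)*(0.04239637^2/(2*9.81)) = 0.0028812 m
Therefore the lateral friction head loss = 0.0028812 m.


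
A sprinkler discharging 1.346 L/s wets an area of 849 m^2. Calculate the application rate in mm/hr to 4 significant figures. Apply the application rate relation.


Approach: apply the application rate relation, rate = (Q/A)*3600.
rate = (1.346 / 849) * 3600 = 5.707 mm/hr
Therefore the application rate = 5.707 mm/hr.


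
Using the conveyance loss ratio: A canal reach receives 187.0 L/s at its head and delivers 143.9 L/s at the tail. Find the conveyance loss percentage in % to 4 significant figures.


Approach: apply the conveyance loss ratio, loss% = ((Q_head - Q_tail)/Q_head)*100.
loss = ((187.0 - 143.9)/187.0)*100 = 23.05 %
Therefore the conveyance loss percentage = 23.05 %.


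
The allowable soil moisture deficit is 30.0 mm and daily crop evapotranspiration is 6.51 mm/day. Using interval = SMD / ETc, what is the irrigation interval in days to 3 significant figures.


interval = 30.0 / 6.51 = 4.61 days
Therefore the irrigation interval = 4.61 days.


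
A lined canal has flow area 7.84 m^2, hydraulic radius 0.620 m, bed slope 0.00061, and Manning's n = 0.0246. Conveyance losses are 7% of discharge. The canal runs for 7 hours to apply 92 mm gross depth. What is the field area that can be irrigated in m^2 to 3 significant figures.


Approach: apply Manning's equation with a conveyance and depth budget, Q = (1/n)*A*R^(2/3)*S^(1/2); Q_field = Q*(1-loss); Area = Q_field*t/(d/1000).
Step 1 — canal discharge (Manning's equation):
  Q = (1/0.0246) * 7.84 * 0.620^(2/3) * 0.00061^(1/2) = 5.7232 m^3/s
Step 2 — delivered flow: Q_field = 5.7232*(1 - 7/100) = 5.3226 m^3/s
Step 3 — volume delivered: V = 5.3226 * 7*3600 = 134130 m^3
Step 4 — area served: A = V / (depth/1000) = 134130 / 0.092 = 1460000 m^2
Therefore the field area that can be irrigated = 1460000 m^2.


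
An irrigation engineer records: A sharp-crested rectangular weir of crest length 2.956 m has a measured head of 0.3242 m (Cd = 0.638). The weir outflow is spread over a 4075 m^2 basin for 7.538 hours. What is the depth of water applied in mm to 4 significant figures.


Approach: apply the rectangular weir equation with a volume-to-depth conversion, Q = (2/3)*Cd*L*sqrt(2g)*H^1.5; d = Q*t/A * 1000.
Step 1 — weir discharge:
  Q = (2/3)*0.638*2.956*sqrt(2*9.81)*0.3242^1.5 = 1.02802 m^3/s
Step 2 — volume: V = 1.02802 * 7.538*3600 = 27897.3 m^3
Step 3 — depth: d = V/A * 1000 = 27897.3/4075 * 1000 = 6846 mm
Therefore the depth of water applied = 6846 mm.


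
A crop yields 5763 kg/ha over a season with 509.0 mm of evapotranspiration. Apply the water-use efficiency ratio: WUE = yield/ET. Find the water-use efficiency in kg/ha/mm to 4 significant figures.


WUE = 5763 / 509.0 = 11.32 kg/ha/mm
Therefore the water-use efficiency = 11.32 kg/ha/mm.


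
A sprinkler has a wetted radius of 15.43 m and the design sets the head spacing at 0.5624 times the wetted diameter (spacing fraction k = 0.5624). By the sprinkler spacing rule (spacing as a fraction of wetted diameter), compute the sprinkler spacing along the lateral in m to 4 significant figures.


Approach: apply the sprinkler spacing rule (spacing as a fraction of wetted diameter), S = k*(2*R).
S = 0.5624 * (2 * 15.43) = 17.36 m
Therefore the sprinkler spacing along the lateral = 17.36 m.


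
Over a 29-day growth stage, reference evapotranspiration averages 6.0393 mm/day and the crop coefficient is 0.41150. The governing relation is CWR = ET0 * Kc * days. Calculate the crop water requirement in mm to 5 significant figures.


CWR = 6.0393 * 0.41150 * 29 = 72.070 mm
Therefore the crop water requirement = 72.070 mm.


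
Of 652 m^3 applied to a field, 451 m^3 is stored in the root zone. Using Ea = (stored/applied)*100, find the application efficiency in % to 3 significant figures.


Ea = (451/652)*100 = 69.2 %
Therefore the application efficiency = 69.2 %.


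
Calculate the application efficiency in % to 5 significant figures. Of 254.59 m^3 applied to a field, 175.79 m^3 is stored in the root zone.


Approach: apply the application efficiency ratio, Ea = (stored/applied)*100.
Ea = (175.79/254.59)*100 = 69.048 %
Therefore the application efficiency = 69.048 %.


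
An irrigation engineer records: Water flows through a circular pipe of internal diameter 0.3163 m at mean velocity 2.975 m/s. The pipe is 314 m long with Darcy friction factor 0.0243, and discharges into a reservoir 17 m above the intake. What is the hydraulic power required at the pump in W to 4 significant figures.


Approach: apply continuity + Darcy-Weisbach + hydraulic power, Q = A*v; hf = f*(L/D)*(v^2/(2g)); H = static + hf; P = rho*g*Q*H.
Step 1 — flow rate (continuity, Q = A*v):
  A = pi*(0.3163/2)^2 = 0.0785757 m^2
  Q = 0.0785757 * 2.975 = 0.233763 m^3/s
Step 2 — friction head loss (Darcy-Weisbach):
  hf = 0.0243 * (314/0.3163) * (2.975^2 / (2*9.81))
  hf = 10.8821 m
Step 3 — total head: H = 17 + 10.8821 = 27.8821 m
Step 4 — hydraulic power (P = rho*g*Q*H):
  P = 1000 * 9.81 * 0.233763 * 27.8821 = 63940 W
Therefore the hydraulic power required at the pump = 63940 W.


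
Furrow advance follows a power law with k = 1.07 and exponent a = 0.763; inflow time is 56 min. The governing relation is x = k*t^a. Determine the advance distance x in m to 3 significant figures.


x = 1.07 * 56^0.763 = 23.1 m
Therefore the advance distance x = 23.1 m.


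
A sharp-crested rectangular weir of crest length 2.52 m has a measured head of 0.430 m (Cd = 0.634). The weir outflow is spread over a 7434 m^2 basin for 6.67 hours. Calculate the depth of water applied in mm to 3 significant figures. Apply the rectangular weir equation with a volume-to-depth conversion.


Approach: apply the rectangular weir equation with a volume-to-depth conversion, Q = (2/3)*Cd*L*sqrt(2g)*H^1.5; d = Q*t/A * 1000.
Step 1 — weir discharge:
  Q = (2/3)*0.634*2.52*sqrt(2*9.81)*0.430^1.5 = 1.3303 m^3/s
Step 2 — volume: V = 1.3303 * 6.67*3600 = 31943 m^3
Step 3 — depth: d = V/A * 1000 = 31943/7434 * 1000 = 4300 mm
Therefore the depth of water applied = 4300 mm.


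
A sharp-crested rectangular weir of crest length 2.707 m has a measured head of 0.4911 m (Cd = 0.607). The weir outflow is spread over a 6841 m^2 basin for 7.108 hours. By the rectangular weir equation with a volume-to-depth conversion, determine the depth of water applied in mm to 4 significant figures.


Approach: apply the rectangular weir equation with a volume-to-depth conversion, Q = (2/3)*Cd*L*sqrt(2g)*H^1.5; d = Q*t/A * 1000.
Step 1 — weir discharge:
  Q = (2/3)*0.607*2.707*sqrt(2*9.81)*0.4911^1.5 = 1.66990 m^3/s
Step 2 — volume: V = 1.66990 * 7.108*3600 = 42730.7 m^3
Step 3 — depth: d = V/A * 1000 = 42730.7/6841 * 1000 = 6246 mm
Therefore the depth of water applied = 6246 mm.


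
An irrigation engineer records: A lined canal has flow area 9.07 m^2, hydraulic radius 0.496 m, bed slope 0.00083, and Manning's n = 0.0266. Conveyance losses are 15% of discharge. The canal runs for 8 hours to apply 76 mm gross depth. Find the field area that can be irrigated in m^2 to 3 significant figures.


Approach: apply Manning's equation with a conveyance and depth budget, Q = (1/n)*A*R^(2/3)*S^(1/2); Q_field = Q*(1-loss); Area = Q_field*t/(d/1000).
Step 1 — canal discharge (Manning's equation):
  Q = (1/0.0266) * 9.07 * 0.496^(2/3) * 0.00083^(1/2) = 6.1553 m^3/s
Step 2 — delivered flow: Q_field = 6.1553*(1 - 15/100) = 5.2320 m^3/s
Step 3 — volume delivered: V = 5.2320 * 8*3600 = 150680 m^3
Step 4 — area served: A = V / (depth/1000) = 150680 / 0.076 = 1980000 m^2
Therefore the field area that can be irrigated = 1980000 m^2.


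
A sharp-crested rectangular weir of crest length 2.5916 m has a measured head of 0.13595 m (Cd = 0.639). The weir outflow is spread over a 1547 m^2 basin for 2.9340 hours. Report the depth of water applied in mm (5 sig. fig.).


Approach: apply the rectangular weir equation with a volume-to-depth conversion, Q = (2/3)*Cd*L*sqrt(2g)*H^1.5; d = Q*t/A * 1000.
Step 1 — weir discharge:
  Q = (2/3)*0.639*2.5916*sqrt(2*9.81)*0.13595^1.5 = 0.2451297 m^3/s
Step 2 — volume: V = 0.2451297 * 2.9340*3600 = 2589.158 m^3
Step 3 — depth: d = V/A * 1000 = 2589.158/1547 * 1000 = 1673.7 mm
Therefore the depth of water applied = 1673.7 mm.


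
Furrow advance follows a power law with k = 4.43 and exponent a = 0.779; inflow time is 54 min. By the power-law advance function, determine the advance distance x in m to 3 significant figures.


Approach: apply the power-law advance function, x = k*t^a.
x = 4.43 * 54^0.779 = 99.1 m
Therefore the advance distance x = 99.1 m.


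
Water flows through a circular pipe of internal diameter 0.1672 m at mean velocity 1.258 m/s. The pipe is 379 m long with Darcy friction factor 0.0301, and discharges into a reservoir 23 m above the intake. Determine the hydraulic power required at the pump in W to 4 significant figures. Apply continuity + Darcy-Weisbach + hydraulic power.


Approach: apply continuity + Darcy-Weisbach + hydraulic power, Q = A*v; hf = f*(L/D)*(v^2/(2g)); H = static + hf; P = rho*g*Q*H.
Step 1 — flow rate (continuity, Q = A*v):
  A = pi*(0.1672/2)^2 = 0.0219565 m^2
  Q = 0.0219565 * 1.258 = 0.0276212 m^3/s
Step 2 — friction head loss (Darcy-Weisbach):
  hf = 0.0301 * (379/0.1672) * (1.258^2 / (2*9.81))
  hf = 5.50341 m
Step 3 — total head: H = 23 + 5.50341 = 28.5034 m
Step 4 — hydraulic power (P = rho*g*Q*H):
  P = 1000 * 9.81 * 0.0276212 * 28.5034 = 7723 W
Therefore the hydraulic power required at the pump = 7723 W.


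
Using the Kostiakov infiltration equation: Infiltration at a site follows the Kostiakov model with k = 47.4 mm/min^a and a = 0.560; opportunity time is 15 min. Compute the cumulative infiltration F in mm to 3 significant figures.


Approach: apply the Kostiakov infiltration equation, F = k*t^a.
F = 47.4 * 15^0.560 = 216 mm
Therefore the cumulative infiltration F = 216 mm.


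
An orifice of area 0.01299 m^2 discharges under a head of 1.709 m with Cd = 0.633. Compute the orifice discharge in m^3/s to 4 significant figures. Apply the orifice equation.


Approach: apply the orifice equation, Q = Cd*A*sqrt(2*g*h).
Q = 0.633 * 0.01299 * sqrt(2*9.81*1.709) = 0.04761 m^3/s
Therefore the orifice discharge = 0.04761 m^3/s.


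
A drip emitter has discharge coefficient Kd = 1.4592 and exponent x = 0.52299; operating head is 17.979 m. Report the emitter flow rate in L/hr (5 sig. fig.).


Approach: apply the emitter characteristic equation, q = Kd * h^x.
q = 1.4592 * 17.979^0.52299 = 6.6122 L/hr
Therefore the emitter flow rate = 6.6122 L/hr.


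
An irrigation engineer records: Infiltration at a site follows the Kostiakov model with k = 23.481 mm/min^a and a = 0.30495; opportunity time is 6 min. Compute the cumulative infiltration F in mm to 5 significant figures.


Approach: apply the Kostiakov infiltration equation, F = k*t^a.
F = 23.481 * 6^0.30495 = 40.552 mm
Therefore the cumulative infiltration F = 40.552 mm.


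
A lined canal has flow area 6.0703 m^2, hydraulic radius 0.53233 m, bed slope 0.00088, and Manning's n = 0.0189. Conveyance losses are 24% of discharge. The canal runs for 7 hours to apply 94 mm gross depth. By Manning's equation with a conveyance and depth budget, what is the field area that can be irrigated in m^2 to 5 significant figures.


Approach: apply Manning's equation with a conveyance and depth budget, Q = (1/n)*A*R^(2/3)*S^(1/2); Q_field = Q*(1-loss); Area = Q_field*t/(d/1000).
Step 1 — canal discharge (Manning's equation):
  Q = (1/0.0189) * 6.0703 * 0.53233^(2/3) * 0.00088^(1/2) = 6.258117 m^3/s
Step 2 — delivered flow: Q_field = 6.258117*(1 - 24/100) = 4.756169 m^3/s
Step 3 — volume delivered: V = 4.756169 * 7*3600 = 119855.4 m^3
Step 4 — area served: A = V / (depth/1000) = 119855.4 / 0.094 = 1275100 m^2
Therefore the field area that can be irrigated = 1275100 m^2.


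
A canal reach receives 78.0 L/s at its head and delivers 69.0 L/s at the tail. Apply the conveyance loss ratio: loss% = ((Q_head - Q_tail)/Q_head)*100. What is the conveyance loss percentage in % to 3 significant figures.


loss = ((78.0 - 69.0)/78.0)*100 = 11.5 %
Therefore the conveyance loss percentage = 11.5 %.


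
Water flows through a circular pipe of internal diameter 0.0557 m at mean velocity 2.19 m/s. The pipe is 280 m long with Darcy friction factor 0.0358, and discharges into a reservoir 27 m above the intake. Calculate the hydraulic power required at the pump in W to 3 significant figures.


Approach: apply continuity + Darcy-Weisbach + hydraulic power, Q = A*v; hf = f*(L/D)*(v^2/(2g)); H = static + hf; P = rho*g*Q*H.
Step 1 — flow rate (continuity, Q = A*v):
  A = pi*(0.0557/2)^2 = 0.0024367 m^2
  Q = 0.0024367 * 2.19 = 0.0053364 m^3/s
Step 2 — friction head loss (Darcy-Weisbach):
  hf = 0.0358 * (280/0.0557) * (2.19^2 / (2*9.81))
  hf = 43.992 m
Step 3 — total head: H = 27 + 43.992 = 70.992 m
Step 4 — hydraulic power (P = rho*g*Q*H):
  P = 1000 * 9.81 * 0.0053364 * 70.992 = 3720 W
Therefore the hydraulic power required at the pump = 3720 W.


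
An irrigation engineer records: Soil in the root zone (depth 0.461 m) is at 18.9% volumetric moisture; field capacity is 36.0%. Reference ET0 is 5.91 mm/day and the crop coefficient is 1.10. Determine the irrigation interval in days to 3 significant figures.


Approach: apply soil-water budget scheduling, SMD = (FC-theta)/100*depth*1000; ETc = ET0*Kc; interval = SMD/ETc.
Step 1 — soil moisture deficit:
  SMD = (36.0 - 18.9)/100 * 0.461 * 1000 = 78.831 mm
Step 2 — daily crop ET (ETc = ET0*Kc):
  ETc = 5.91 * 1.10 = 6.5010 mm/day
Step 3 — irrigation interval (SMD/ETc):
  interval = 78.831 / 6.5010 = 12.1 days
Therefore the irrigation interval = 12.1 days.


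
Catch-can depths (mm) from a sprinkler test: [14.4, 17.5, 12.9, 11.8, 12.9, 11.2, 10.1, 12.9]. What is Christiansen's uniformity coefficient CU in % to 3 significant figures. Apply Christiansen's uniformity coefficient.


Approach: apply Christiansen's uniformity coefficient, CU = (1 - mean_abs_deviation/mean)*100.
mean = 12.963 mm
mean |d_i - mean| = 1.4938 mm
CU = (1 - 1.4938/12.963)*100 = 88.5 %
Therefore Christiansen's uniformity coefficient CU = 88.5 %.


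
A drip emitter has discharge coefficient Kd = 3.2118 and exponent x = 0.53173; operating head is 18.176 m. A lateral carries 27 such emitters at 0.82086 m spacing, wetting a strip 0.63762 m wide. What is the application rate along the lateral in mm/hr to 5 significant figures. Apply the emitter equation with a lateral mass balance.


Approach: apply the emitter equation with a lateral mass balance, q = Kd*h^x; Q = n*q; rate = Q/(n*spacing*width).
Step 1 — single emitter flow (q = Kd*h^x):
  q = 3.2118 * 18.176^0.53173 = 15.01279 L/hr
Step 2 — total lateral flow: Q = 27 * 15.01279 = 405.3454 L/hr
Step 3 — wetted area: A = 27 * 0.82086 * 0.63762 = 14.13171 m^2
Step 4 — application rate: Q/A = 405.3454/14.13171 = 28.683 mm/hr
Therefore the application rate along the lateral = 28.683 mm/hr.


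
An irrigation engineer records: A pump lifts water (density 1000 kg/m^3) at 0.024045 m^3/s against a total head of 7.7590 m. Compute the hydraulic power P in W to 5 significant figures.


Approach: apply the hydraulic power relation, P = rho*g*Q*H.
P = 1000 * 9.81 * 0.024045 * 7.7590 = 1830.2 W
Therefore the hydraulic power P = 1830.2 W.


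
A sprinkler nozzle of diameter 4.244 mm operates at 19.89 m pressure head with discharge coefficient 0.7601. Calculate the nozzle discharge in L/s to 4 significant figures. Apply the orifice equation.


Approach: apply the orifice equation, Q = Cd*A*sqrt(2*g*h), A = pi*(d/2)^2.
A = pi*(4.244e-3/2)^2 = 1.41462e-05 m^2
Q = 0.7601 * 1.41462e-05 * sqrt(2*9.81*19.89) * 1000 = 0.2124 L/s
Therefore the nozzle discharge = 0.2124 L/s.


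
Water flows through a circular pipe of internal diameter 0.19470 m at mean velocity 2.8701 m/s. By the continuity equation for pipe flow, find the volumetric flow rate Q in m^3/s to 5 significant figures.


Approach: apply the continuity equation for pipe flow, Q = A * v with A = pi*(D/2)^2.
A = pi*(0.19470/2)^2 = 0.02977294 m^2
Q = 0.02977294 * 2.8701 = 0.085451 m^3/s
Therefore the volumetric flow rate Q = 0.085451 m^3/s.


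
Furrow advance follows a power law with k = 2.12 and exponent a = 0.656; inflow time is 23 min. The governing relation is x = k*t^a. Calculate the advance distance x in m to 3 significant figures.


x = 2.12 * 23^0.656 = 16.6 m
Therefore the advance distance x = 16.6 m.


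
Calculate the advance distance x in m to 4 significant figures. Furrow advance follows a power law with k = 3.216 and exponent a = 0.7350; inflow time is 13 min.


Approach: apply the power-law advance function, x = k*t^a.
x = 3.216 * 13^0.7350 = 21.19 m
Therefore the advance distance x = 21.19 m.


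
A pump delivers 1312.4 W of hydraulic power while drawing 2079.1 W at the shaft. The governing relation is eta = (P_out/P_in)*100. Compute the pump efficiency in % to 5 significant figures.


eta = (1312.4 / 2079.1) * 100 = 63.123 %
Therefore the pump efficiency = 63.123 %.


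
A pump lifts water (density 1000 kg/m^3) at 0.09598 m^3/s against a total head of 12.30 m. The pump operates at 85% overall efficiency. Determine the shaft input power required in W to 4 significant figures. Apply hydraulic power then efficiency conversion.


Approach: apply hydraulic power then efficiency conversion, P = rho*g*Q*H; P_in = P/eta.
Step 1 — hydraulic power (P = rho*g*Q*H):
  P = 1000 * 9.81 * 0.09598 * 12.30 = 11581.2 W
Step 2 — input power: P_in = P/eta = 11581.2 / 0.85 = 13620 W
Therefore the shaft input power required = 13620 W.


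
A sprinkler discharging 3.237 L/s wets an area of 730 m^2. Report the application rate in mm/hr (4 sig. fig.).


Approach: apply the application rate relation, rate = (Q/A)*3600.
rate = (3.237 / 730) * 3600 = 15.96 mm/hr
Therefore the application rate = 15.96 mm/hr.


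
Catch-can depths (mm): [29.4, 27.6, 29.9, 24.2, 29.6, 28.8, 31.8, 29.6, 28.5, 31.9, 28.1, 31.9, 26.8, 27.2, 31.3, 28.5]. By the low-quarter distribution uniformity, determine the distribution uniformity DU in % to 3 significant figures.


Approach: apply the low-quarter distribution uniformity, DU = (mean of lowest quarter of readings / overall mean)*100.
sorted lowest 4 of 16: [24.2, 26.8, 27.2, 27.6] -> mean = 26.450 mm
overall mean = 29.069 mm
DU = (26.450/29.069)*100 = 91.0 %
Therefore the distribution uniformity DU = 91.0 %.


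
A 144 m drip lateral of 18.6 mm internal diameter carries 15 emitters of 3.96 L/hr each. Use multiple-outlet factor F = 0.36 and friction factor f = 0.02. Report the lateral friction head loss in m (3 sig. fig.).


Approach: apply Darcy-Weisbach with the multiple-outlet F-factor, Q = n*q/(3600*1000) m^3/s; v = Q/A; hf = F*f*(L/D)*(v^2/(2g)).
Q = 15*3.96/(3600*1000) = 1.6500e-05 m^3/s
A = pi*(18.6e-3/2)^2 = 2.7172e-04 m^2, so v = Q/A = 0.060725 m/s
hf = 0.36*0.02*(144/0.0186)*(0.060725^2/(2*9.81)) = 0.0105 m
Therefore the lateral friction head loss = 0.0105 m.


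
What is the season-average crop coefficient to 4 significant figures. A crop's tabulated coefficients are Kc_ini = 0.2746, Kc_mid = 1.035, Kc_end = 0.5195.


Approach: apply a simple seasonal average, Kc_avg = (Kc_ini + Kc_mid + Kc_end)/3.
Kc_avg = (0.2746 + 1.035 + 0.5195)/3 = 0.6097
Therefore the season-average crop coefficient = 0.6097.


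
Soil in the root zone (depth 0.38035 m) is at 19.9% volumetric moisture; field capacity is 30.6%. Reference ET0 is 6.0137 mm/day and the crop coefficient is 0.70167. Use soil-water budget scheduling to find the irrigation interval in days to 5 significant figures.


Approach: apply soil-water budget scheduling, SMD = (FC-theta)/100*depth*1000; ETc = ET0*Kc; interval = SMD/ETc.
Step 1 — soil moisture deficit:
  SMD = (30.6 - 19.9)/100 * 0.38035 * 1000 = 40.69745 mm
Step 2 — daily crop ET (ETc = ET0*Kc):
  ETc = 6.0137 * 0.70167 = 4.219633 mm/day
Step 3 — irrigation interval (SMD/ETc):
  interval = 40.69745 / 4.219633 = 9.6448 days
Therefore the irrigation interval = 9.6448 days.


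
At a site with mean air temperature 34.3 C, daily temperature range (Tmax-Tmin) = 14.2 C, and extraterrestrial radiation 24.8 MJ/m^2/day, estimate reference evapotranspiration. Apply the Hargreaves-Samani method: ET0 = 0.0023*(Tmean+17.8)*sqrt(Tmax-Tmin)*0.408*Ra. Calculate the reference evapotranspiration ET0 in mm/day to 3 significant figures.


ET0 = 0.0023*(34.3+17.8)*sqrt(14.2)*0.408*24.8 = 4.57 mm/day
Therefore the reference evapotranspiration ET0 = 4.57 mm/day.


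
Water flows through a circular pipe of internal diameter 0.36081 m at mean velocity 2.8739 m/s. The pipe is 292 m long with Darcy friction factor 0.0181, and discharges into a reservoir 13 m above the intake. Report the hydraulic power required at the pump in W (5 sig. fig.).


Approach: apply continuity + Darcy-Weisbach + hydraulic power, Q = A*v; hf = f*(L/D)*(v^2/(2g)); H = static + hf; P = rho*g*Q*H.
Step 1 — flow rate (continuity, Q = A*v):
  A = pi*(0.36081/2)^2 = 0.1022462 m^2
  Q = 0.1022462 * 2.8739 = 0.2938452 m^3/s
Step 2 — friction head loss (Darcy-Weisbach):
  hf = 0.0181 * (292/0.36081) * (2.8739^2 / (2*9.81))
  hf = 6.166336 m
Step 3 — total head: H = 13 + 6.166336 = 19.16634 m
Step 4 — hydraulic power (P = rho*g*Q*H):
  P = 1000 * 9.81 * 0.2938452 * 19.16634 = 55249 W
Therefore the hydraulic power required at the pump = 55249 W.


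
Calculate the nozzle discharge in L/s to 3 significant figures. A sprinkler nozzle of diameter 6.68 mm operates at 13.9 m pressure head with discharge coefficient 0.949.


Approach: apply the orifice equation, Q = Cd*A*sqrt(2*g*h), A = pi*(d/2)^2.
A = pi*(6.68e-3/2)^2 = 3.5046e-05 m^2
Q = 0.949 * 3.5046e-05 * sqrt(2*9.81*13.9) * 1000 = 0.549 L/s
Therefore the nozzle discharge = 0.549 L/s.


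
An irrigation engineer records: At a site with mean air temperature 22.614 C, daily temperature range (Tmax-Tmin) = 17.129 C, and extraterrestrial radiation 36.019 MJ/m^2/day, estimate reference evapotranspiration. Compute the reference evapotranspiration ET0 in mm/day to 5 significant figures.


Approach: apply the Hargreaves-Samani method, ET0 = 0.0023*(Tmean+17.8)*sqrt(Tmax-Tmin)*0.408*Ra.
ET0 = 0.0023*(22.614+17.8)*sqrt(17.129)*0.408*36.019 = 5.6535 mm/day
Therefore the reference evapotranspiration ET0 = 5.6535 mm/day.


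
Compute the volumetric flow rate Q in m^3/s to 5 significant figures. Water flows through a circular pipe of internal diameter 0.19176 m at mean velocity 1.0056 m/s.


Approach: apply the continuity equation for pipe flow, Q = A * v with A = pi*(D/2)^2.
A = pi*(0.19176/2)^2 = 0.02888058 m^2
Q = 0.02888058 * 1.0056 = 0.029042 m^3/s
Therefore the volumetric flow rate Q = 0.029042 m^3/s.


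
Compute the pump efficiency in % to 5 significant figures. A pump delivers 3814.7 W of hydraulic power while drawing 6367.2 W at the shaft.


Approach: apply the efficiency ratio, eta = (P_out/P_in)*100.
eta = (3814.7 / 6367.2) * 100 = 59.912 %
Therefore the pump efficiency = 59.912 %.


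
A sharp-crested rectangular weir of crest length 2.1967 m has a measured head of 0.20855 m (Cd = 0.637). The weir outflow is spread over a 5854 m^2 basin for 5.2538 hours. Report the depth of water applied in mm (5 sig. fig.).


Approach: apply the rectangular weir equation with a volume-to-depth conversion, Q = (2/3)*Cd*L*sqrt(2g)*H^1.5; d = Q*t/A * 1000.
Step 1 — weir discharge:
  Q = (2/3)*0.637*2.1967*sqrt(2*9.81)*0.20855^1.5 = 0.3935353 m^3/s
Step 2 — volume: V = 0.3935353 * 5.2538*3600 = 7443.201 m^3
Step 3 — depth: d = V/A * 1000 = 7443.201/5854 * 1000 = 1271.5 mm
Therefore the depth of water applied = 1271.5 mm.


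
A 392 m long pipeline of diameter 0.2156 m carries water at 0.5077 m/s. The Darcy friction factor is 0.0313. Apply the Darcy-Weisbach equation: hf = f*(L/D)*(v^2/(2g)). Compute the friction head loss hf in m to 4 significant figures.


hf = 0.0313 * (392/0.2156) * (0.5077^2 / (2*9.81))
hf = 0.7476 m
Therefore the friction head loss hf = 0.7476 m.


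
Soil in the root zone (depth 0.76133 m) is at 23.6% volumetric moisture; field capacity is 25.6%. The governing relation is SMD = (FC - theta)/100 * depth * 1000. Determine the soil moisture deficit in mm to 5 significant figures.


SMD = (25.6 - 23.6)/100 * 0.76133 * 1000 = 15.227 mm
Therefore the soil moisture deficit = 15.227 mm.
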